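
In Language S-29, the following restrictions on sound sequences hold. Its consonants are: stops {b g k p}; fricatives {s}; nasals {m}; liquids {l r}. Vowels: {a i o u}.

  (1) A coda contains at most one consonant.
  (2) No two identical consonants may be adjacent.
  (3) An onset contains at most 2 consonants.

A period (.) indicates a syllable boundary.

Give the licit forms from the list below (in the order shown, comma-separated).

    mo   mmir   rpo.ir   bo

mo — σ1 onset /m/, coda /∅/ ok → licit
mmir — violates constraint 2: adjacent identical consonants /mm/ → illicit
rpo.ir — σ1 onset /rp/ (2C), coda /∅/ ok; σ2 onset /∅/, coda /r/ ok → licit
bo — σ1 onset /b/, coda /∅/ ok → licit

mo, rpo.ir, bo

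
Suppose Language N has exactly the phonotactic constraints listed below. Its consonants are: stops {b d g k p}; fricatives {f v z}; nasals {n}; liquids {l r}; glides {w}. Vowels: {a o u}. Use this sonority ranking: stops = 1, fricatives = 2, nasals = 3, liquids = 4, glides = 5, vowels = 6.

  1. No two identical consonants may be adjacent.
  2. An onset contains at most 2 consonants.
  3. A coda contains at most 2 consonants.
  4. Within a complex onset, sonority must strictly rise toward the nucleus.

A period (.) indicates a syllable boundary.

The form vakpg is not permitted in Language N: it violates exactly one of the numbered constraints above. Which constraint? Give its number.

vakpg: syllable 1 coda /kpg/ has 3 consonants (> 2).
This is a violation of constraint 3: "A coda contains at most 2 consonants."
The remaining constraints (1, 2, 4) are satisfied.

3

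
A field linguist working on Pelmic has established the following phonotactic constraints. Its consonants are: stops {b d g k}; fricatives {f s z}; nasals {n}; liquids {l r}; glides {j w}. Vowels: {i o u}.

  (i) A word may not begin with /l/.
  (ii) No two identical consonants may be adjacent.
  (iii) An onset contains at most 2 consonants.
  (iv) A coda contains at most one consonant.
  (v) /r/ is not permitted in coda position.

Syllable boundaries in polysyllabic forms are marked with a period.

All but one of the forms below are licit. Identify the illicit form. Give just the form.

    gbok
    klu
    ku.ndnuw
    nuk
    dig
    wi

gbok — σ1 onset /gb/ (2C), coda /k/ ok → licit
klu — σ1 onset /kl/ (2C), coda /∅/ ok → licit
ku.ndnuw — violates constraint (iii): syllable 2 onset /ndn/ has 3 consonants (> 2) → illicit
nuk — σ1 onset /n/, coda /k/ ok → licit
dig — σ1 onset /d/, coda /g/ ok → licit
wi — σ1 onset /w/, coda /∅/ ok → licit

ku.ndnuw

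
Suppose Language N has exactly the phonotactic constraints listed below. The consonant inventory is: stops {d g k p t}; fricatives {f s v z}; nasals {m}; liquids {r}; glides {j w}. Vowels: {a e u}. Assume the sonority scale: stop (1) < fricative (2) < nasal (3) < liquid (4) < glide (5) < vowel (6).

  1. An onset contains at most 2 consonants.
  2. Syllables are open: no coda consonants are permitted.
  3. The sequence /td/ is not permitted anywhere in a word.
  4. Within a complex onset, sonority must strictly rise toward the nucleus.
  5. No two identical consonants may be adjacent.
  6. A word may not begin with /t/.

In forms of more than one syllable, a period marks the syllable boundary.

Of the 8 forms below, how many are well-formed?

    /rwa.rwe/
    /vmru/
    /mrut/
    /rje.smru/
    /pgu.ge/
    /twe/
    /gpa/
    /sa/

/rwa.rwe/ — σ1 onset /rw/ (4→5 rises), coda /∅/ ok; σ2 onset /rw/ (4→5 rises), coda /∅/ ok → well-formed
/vmru/ — violates constraint 1: syllable 1 onset /vmr/ has 3 consonants (> 2) → ill-formed
/mrut/ — violates constraint 2: syllable 1 coda /t/ has 1 consonant (> 0) → ill-formed
/rje.smru/ — violates constraint 1: syllable 2 onset /smr/ has 3 consonants (> 2) → ill-formed
/pgu.ge/ — violates constraint 4: syllable 1 onset /pg/: /p/ (stop, 1) → /g/ (stop, 1) does not rise → ill-formed
/twe/ — violates constraint 6: word begins with /t/ → ill-formed
/gpa/ — violates constraint 4: syllable 1 onset /gp/: /g/ (stop, 1) → /p/ (stop, 1) does not rise → ill-formed
/sa/ — σ1 onset /s/, coda /∅/ ok → well-formed
Well-formed: /rwa.rwe/, /sa/ → 2.

2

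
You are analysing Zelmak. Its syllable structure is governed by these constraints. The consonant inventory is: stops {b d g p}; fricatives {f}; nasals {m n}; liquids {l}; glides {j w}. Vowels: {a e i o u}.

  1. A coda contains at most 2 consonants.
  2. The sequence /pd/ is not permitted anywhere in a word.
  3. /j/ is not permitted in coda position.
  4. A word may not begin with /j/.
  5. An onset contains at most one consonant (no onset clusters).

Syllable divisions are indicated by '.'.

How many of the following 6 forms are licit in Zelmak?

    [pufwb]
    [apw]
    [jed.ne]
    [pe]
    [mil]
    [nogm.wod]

4

[pufwb] — violates constraint 1: syllable 1 coda /fwb/ has 3 consonants (> 2) → illicit
[apw] — σ1 onset /∅/, coda /pw/ (2C) ok → licit
[jed.ne] — violates constraint 4: word begins with /j/ → illicit
[pe] — σ1 onset /p/, coda /∅/ ok → licit
[mil] — σ1 onset /m/, coda /l/ ok → licit
[nogm.wod] — σ1 onset /n/, coda /gm/ (2C) ok; σ2 onset /w/, coda /d/ ok → licit
Licit: [apw], [pe], [mil], [nogm.wod] → 4.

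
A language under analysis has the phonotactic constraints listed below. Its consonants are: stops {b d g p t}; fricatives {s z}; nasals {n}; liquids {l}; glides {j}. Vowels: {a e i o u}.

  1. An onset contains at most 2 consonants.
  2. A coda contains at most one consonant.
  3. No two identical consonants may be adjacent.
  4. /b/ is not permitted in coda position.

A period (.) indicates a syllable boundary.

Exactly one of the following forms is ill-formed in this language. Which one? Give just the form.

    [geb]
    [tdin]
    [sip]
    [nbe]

[geb]

[geb] — violates constraint 4: syllable 1 coda contains /b/ → ill-formed
[tdin] — σ1 onset /td/ (2C), coda /n/ ok → well-formed
[sip] — σ1 onset /s/, coda /p/ ok → well-formed
[nbe] — σ1 onset /nb/ (2C), coda /∅/ ok → well-formed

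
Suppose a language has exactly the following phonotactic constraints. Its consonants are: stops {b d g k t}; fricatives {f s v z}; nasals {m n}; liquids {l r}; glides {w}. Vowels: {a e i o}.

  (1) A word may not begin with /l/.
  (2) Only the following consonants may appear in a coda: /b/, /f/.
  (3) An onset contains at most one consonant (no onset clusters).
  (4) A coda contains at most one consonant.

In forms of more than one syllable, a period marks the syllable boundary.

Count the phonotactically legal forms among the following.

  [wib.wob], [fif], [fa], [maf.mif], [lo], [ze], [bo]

[wib.wob] — σ1 onset /w/, coda /b/ ok; σ2 onset /w/, coda /b/ ok → phonotactically legal
[fif] — σ1 onset /f/, coda /f/ ok → phonotactically legal
[fa] — σ1 onset /f/, coda /∅/ ok → phonotactically legal
[maf.mif] — σ1 onset /m/, coda /f/ ok; σ2 onset /m/, coda /f/ ok → phonotactically legal
[lo] — violates constraint 1: word begins with /l/ → phonotactically illegal
[ze] — σ1 onset /z/, coda /∅/ ok → phonotactically legal
[bo] — σ1 onset /b/, coda /∅/ ok → phonotactically legal
Phonotactically legal: [wib.wob], [fif], [fa], [maf.mif], [ze], [bo] → 6.

6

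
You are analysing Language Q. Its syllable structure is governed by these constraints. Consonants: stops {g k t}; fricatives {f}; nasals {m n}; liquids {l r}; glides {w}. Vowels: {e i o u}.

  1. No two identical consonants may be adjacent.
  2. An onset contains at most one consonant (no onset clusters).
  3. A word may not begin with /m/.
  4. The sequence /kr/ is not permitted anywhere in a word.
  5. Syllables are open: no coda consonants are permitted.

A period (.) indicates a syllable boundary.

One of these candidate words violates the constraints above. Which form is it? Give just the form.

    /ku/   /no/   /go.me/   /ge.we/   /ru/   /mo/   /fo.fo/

/mo/

/ku/ — σ1 onset /k/, coda /∅/ ok → permitted
/no/ — σ1 onset /n/, coda /∅/ ok → permitted
/go.me/ — σ1 onset /g/, coda /∅/ ok; σ2 onset /m/, coda /∅/ ok → permitted
/ge.we/ — σ1 onset /g/, coda /∅/ ok; σ2 onset /w/, coda /∅/ ok → permitted
/ru/ — σ1 onset /r/, coda /∅/ ok → permitted
/mo/ — violates constraint 3: word begins with /m/ → not permitted
/fo.fo/ — σ1 onset /f/, coda /∅/ ok; σ2 onset /f/, coda /∅/ ok → permitted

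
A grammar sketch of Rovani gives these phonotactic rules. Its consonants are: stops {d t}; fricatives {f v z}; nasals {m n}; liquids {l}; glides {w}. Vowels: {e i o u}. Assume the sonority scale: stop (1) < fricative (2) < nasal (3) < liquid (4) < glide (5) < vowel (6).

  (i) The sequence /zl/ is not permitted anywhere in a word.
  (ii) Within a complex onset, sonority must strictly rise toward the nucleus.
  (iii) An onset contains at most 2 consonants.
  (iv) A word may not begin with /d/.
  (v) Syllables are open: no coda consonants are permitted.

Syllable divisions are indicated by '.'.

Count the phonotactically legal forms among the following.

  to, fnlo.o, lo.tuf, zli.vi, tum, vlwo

to — σ1 onset /t/, coda /∅/ ok → phonotactically legal
fnlo.o — violates constraint (iii): syllable 1 onset /fnl/ has 3 consonants (> 2) → phonotactically illegal
lo.tuf — violates constraint (v): syllable 2 coda /f/ has 1 consonant (> 0) → phonotactically illegal
zli.vi — violates constraint (i): contains banned sequence /zl/ → phonotactically illegal
tum — violates constraint (v): syllable 1 coda /m/ has 1 consonant (> 0) → phonotactically illegal
vlwo — violates constraint (iii): syllable 1 onset /vlw/ has 3 consonants (> 2) → phonotactically illegal
Phonotactically legal: to → 1.

1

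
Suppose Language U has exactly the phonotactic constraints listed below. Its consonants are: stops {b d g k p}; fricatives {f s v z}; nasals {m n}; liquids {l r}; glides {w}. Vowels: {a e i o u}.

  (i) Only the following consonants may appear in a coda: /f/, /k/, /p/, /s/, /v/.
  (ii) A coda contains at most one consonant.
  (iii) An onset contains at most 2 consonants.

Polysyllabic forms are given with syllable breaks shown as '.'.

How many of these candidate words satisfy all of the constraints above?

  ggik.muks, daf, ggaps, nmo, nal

2

ggik.muks — violates constraint (ii): syllable 2 coda /ks/ has 2 consonants (> 1) → phonotactically illegal
daf — σ1 onset /d/, coda /f/ ok → phonotactically legal
ggaps — violates constraint (ii): syllable 1 coda /ps/ has 2 consonants (> 1) → phonotactically illegal
nmo — σ1 onset /nm/ (2C), coda /∅/ ok → phonotactically legal
nal — violates constraint (i): syllable 1 coda contains /l/, which is not a licensed coda consonant → phonotactically illegal
Phonotactically legal: daf, nmo → 2.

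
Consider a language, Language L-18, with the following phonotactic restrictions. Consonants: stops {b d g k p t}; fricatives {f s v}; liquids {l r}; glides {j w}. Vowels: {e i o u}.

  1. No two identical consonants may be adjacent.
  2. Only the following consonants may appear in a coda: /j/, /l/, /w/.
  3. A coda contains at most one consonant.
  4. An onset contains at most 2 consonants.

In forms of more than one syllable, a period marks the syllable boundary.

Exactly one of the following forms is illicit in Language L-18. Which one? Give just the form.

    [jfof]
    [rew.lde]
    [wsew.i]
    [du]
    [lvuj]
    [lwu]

[jfof] — violates constraint 2: syllable 1 coda contains /f/, which is not a licensed coda consonant → illicit
[rew.lde] — σ1 onset /r/, coda /w/ ok; σ2 onset /ld/ (2C), coda /∅/ ok → licit
[wsew.i] — σ1 onset /ws/ (2C), coda /w/ ok; σ2 onset /∅/, coda /∅/ ok → licit
[du] — σ1 onset /d/, coda /∅/ ok → licit
[lvuj] — σ1 onset /lv/ (2C), coda /j/ ok → licit
[lwu] — σ1 onset /lw/ (2C), coda /∅/ ok → licit

[jfof]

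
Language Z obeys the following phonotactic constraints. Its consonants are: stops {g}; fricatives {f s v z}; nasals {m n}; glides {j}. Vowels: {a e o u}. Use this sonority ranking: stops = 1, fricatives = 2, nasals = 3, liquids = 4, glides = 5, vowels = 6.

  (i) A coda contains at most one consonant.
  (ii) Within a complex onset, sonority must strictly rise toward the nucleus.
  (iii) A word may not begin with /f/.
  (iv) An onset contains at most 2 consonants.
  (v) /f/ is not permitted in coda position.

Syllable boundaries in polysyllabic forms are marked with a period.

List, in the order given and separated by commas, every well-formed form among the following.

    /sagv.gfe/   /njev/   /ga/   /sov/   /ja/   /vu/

/njev/, /ga/, /sov/, /ja/, /vu/

/sagv.gfe/ — violates constraint (i): syllable 1 coda /gv/ has 2 consonants (> 1) → ill-formed
/njev/ — σ1 onset /nj/ (3→5 rises), coda /v/ ok → well-formed
/ga/ — σ1 onset /g/, coda /∅/ ok → well-formed
/sov/ — σ1 onset /s/, coda /v/ ok → well-formed
/ja/ — σ1 onset /j/, coda /∅/ ok → well-formed
/vu/ — σ1 onset /v/, coda /∅/ ok → well-formed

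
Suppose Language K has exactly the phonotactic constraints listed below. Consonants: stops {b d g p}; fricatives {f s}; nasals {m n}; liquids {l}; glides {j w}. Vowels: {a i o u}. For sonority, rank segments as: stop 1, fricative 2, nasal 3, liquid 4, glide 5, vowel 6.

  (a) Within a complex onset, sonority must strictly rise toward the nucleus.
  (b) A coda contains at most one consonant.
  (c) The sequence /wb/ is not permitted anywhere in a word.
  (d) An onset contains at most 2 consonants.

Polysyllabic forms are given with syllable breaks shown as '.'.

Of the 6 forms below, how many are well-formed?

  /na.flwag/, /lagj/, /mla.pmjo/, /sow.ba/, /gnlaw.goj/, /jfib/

0

/na.flwag/ — violates constraint (d): syllable 2 onset /flw/ has 3 consonants (> 2) → ill-formed
/lagj/ — violates constraint (b): syllable 1 coda /gj/ has 2 consonants (> 1) → ill-formed
/mla.pmjo/ — violates constraint (d): syllable 2 onset /pmj/ has 3 consonants (> 2) → ill-formed
/sow.ba/ — violates constraint (c): contains banned sequence /wb/ → ill-formed
/gnlaw.goj/ — violates constraint (d): syllable 1 onset /gnl/ has 3 consonants (> 2) → ill-formed
/jfib/ — violates constraint (a): syllable 1 onset /jf/: /j/ (glide, 5) → /f/ (fricative, 2) does not rise → ill-formed
No form is well-formed → 0.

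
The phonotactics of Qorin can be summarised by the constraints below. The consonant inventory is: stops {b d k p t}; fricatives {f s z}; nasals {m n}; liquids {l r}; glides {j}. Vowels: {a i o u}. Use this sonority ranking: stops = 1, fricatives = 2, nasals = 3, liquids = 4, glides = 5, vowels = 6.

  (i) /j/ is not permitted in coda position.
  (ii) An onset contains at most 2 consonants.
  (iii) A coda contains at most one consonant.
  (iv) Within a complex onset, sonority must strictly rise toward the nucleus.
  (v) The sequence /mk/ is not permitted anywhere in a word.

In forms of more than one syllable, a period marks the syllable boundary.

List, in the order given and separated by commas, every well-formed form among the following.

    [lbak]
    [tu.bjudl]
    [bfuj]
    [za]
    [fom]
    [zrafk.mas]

[lbak] — violates constraint (iv): syllable 1 onset /lb/: /l/ (liquid, 4) → /b/ (stop, 1) does not rise → ill-formed
[tu.bjudl] — violates constraint (iii): syllable 2 coda /dl/ has 2 consonants (> 1) → ill-formed
[bfuj] — violates constraint (i): syllable 1 coda contains /j/ → ill-formed
[za] — σ1 onset /z/, coda /∅/ ok → well-formed
[fom] — σ1 onset /f/, coda /m/ ok → well-formed
[zrafk.mas] — violates constraint (iii): syllable 1 coda /fk/ has 2 consonants (> 1) → ill-formed

[za], [fom]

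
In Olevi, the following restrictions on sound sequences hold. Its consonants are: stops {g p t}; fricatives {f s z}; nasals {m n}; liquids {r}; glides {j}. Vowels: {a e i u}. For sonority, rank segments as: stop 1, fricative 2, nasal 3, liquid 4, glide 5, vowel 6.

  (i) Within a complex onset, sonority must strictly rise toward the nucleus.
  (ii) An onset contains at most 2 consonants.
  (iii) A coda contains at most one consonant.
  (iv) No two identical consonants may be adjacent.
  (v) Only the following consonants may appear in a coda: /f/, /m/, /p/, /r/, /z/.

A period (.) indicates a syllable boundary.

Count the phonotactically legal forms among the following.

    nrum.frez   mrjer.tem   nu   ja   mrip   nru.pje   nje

6

nrum.frez — σ1 onset /nr/ (3→4 rises), coda /m/ ok; σ2 onset /fr/ (2→4 rises), coda /z/ ok → phonotactically legal
mrjer.tem — violates constraint (ii): syllable 1 onset /mrj/ has 3 consonants (> 2) → phonotactically illegal
nu — σ1 onset /n/, coda /∅/ ok → phonotactically legal
ja — σ1 onset /j/, coda /∅/ ok → phonotactically legal
mrip — σ1 onset /mr/ (3→4 rises), coda /p/ ok → phonotactically legal
nru.pje — σ1 onset /nr/ (3→4 rises), coda /∅/ ok; σ2 onset /pj/ (1→5 rises), coda /∅/ ok → phonotactically legal
nje — σ1 onset /nj/ (3→5 rises), coda /∅/ ok → phonotactically legal
Phonotactically legal: nrum.frez, nu, ja, mrip, nru.pje, nje → 6.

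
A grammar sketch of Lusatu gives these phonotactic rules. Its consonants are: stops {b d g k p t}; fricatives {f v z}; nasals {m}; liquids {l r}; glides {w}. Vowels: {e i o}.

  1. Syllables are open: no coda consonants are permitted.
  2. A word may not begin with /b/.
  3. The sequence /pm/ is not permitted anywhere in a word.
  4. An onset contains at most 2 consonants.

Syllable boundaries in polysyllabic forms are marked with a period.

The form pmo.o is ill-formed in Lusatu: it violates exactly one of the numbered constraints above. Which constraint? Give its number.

pmo.o: contains banned sequence /pm/.
This is a violation of constraint 3: "The sequence /pm/ is not permitted anywhere in a word."
The remaining constraints (1, 2, 4) are satisfied.

3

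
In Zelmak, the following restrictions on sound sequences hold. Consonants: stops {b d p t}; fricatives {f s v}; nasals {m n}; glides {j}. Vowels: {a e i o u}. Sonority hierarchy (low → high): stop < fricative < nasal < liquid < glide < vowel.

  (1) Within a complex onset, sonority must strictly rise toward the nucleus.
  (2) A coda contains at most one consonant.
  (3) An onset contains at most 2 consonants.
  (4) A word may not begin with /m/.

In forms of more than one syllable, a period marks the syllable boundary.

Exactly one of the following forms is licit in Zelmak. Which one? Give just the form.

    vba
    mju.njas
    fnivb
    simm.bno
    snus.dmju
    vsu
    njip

njip

vba — violates constraint 1: syllable 1 onset /vb/: /v/ (fricative, 2) → /b/ (stop, 1) does not rise → illicit
mju.njas — violates constraint 4: word begins with /m/ → illicit
fnivb — violates constraint 2: syllable 1 coda /vb/ has 2 consonants (> 1) → illicit
simm.bno — violates constraint 2: syllable 1 coda /mm/ has 2 consonants (> 1) → illicit
snus.dmju — violates constraint 3: syllable 2 onset /dmj/ has 3 consonants (> 2) → illicit
vsu — violates constraint 1: syllable 1 onset /vs/: /v/ (fricative, 2) → /s/ (fricative, 2) does not rise → illicit
njip — σ1 onset /nj/ (3→5 rises), coda /p/ ok → licit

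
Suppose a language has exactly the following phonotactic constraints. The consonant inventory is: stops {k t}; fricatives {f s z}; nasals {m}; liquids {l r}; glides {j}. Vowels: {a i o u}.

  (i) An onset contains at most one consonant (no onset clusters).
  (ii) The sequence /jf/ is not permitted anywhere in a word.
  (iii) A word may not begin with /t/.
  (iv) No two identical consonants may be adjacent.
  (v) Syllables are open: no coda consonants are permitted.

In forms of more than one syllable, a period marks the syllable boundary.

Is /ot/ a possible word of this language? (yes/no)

no

/ot/ — violates constraint (v): syllable 1 coda /t/ has 1 consonant (> 0) → ill-formed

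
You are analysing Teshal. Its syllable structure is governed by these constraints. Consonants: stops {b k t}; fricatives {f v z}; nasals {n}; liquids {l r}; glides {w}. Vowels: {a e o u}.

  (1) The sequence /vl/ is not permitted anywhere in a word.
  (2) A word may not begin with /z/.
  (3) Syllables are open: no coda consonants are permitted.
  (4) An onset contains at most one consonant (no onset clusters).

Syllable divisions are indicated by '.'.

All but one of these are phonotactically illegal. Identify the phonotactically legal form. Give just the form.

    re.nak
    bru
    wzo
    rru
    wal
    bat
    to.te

to.te

re.nak — violates constraint 3: syllable 2 coda /k/ has 1 consonant (> 0) → phonotactically illegal
bru — violates constraint 4: syllable 1 onset /br/ has 2 consonants (> 1) → phonotactically illegal
wzo — violates constraint 4: syllable 1 onset /wz/ has 2 consonants (> 1) → phonotactically illegal
rru — violates constraint 4: syllable 1 onset /rr/ has 2 consonants (> 1) → phonotactically illegal
wal — violates constraint 3: syllable 1 coda /l/ has 1 consonant (> 0) → phonotactically illegal
bat — violates constraint 3: syllable 1 coda /t/ has 1 consonant (> 0) → phonotactically illegal
to.te — σ1 onset /t/, coda /∅/ ok; σ2 onset /t/, coda /∅/ ok → phonotactically legal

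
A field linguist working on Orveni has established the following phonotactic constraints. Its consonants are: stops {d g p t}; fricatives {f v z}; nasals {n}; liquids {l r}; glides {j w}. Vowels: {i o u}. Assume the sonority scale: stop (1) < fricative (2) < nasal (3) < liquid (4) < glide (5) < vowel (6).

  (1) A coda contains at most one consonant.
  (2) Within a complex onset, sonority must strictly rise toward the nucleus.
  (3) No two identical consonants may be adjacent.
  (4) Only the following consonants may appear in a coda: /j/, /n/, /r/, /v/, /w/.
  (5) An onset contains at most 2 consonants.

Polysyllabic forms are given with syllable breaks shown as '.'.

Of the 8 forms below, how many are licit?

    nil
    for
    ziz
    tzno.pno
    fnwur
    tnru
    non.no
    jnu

1

nil — violates constraint 4: syllable 1 coda contains /l/, which is not a licensed coda consonant → illicit
for — σ1 onset /f/, coda /r/ ok → licit
ziz — violates constraint 4: syllable 1 coda contains /z/, which is not a licensed coda consonant → illicit
tzno.pno — violates constraint 5: syllable 1 onset /tzn/ has 3 consonants (> 2) → illicit
fnwur — violates constraint 5: syllable 1 onset /fnw/ has 3 consonants (> 2) → illicit
tnru — violates constraint 5: syllable 1 onset /tnr/ has 3 consonants (> 2) → illicit
non.no — violates constraint 3: adjacent identical consonants /nn/ → illicit
jnu — violates constraint 2: syllable 1 onset /jn/: /j/ (glide, 5) → /n/ (nasal, 3) does not rise → illicit
Licit: for → 1.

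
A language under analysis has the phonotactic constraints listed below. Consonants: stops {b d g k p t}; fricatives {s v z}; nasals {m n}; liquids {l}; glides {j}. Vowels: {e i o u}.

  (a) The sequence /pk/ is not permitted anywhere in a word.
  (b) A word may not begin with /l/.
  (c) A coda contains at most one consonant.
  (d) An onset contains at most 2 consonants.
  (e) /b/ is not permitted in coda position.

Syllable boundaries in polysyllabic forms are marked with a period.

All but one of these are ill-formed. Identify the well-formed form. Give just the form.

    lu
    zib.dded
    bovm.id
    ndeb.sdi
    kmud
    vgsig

kmud

lu — violates constraint (b): word begins with /l/ → ill-formed
zib.dded — violates constraint (e): syllable 1 coda contains /b/ → ill-formed
bovm.id — violates constraint (c): syllable 1 coda /vm/ has 2 consonants (> 1) → ill-formed
ndeb.sdi — violates constraint (e): syllable 1 coda contains /b/ → ill-formed
kmud — σ1 onset /km/ (2C), coda /d/ ok → well-formed
vgsig — violates constraint (d): syllable 1 onset /vgs/ has 3 consonants (> 2) → ill-formed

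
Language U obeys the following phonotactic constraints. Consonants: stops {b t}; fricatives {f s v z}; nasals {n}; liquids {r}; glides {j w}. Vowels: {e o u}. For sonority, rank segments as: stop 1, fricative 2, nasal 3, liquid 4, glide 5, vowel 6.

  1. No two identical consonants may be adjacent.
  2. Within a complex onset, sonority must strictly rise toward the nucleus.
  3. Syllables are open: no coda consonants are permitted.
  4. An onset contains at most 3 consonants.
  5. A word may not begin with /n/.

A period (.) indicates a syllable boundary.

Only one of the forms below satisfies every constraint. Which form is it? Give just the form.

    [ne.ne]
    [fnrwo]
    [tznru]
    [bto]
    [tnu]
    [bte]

[ne.ne] — violates constraint 5: word begins with /n/ → phonotactically illegal
[fnrwo] — violates constraint 4: syllable 1 onset /fnrw/ has 4 consonants (> 3) → phonotactically illegal
[tznru] — violates constraint 4: syllable 1 onset /tznr/ has 4 consonants (> 3) → phonotactically illegal
[bto] — violates constraint 2: syllable 1 onset /bt/: /b/ (stop, 1) → /t/ (stop, 1) does not rise → phonotactically illegal
[tnu] — σ1 onset /tn/ (1→3 rises), coda /∅/ ok → phonotactically legal
[bte] — violates constraint 2: syllable 1 onset /bt/: /b/ (stop, 1) → /t/ (stop, 1) does not rise → phonotactically illegal

[tnu]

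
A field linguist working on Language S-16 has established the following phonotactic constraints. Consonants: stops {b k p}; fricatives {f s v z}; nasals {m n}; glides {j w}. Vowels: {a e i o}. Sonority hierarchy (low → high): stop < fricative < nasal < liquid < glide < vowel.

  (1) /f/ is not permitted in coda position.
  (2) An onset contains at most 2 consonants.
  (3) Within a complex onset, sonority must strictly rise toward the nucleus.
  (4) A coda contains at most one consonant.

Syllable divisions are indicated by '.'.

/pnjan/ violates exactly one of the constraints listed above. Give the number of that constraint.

2

/pnjan/: syllable 1 onset /pnj/ has 3 consonants (> 2).
This is a violation of constraint 2: "An onset contains at most 2 consonants."
The remaining constraints (1, 3, 4) are satisfied.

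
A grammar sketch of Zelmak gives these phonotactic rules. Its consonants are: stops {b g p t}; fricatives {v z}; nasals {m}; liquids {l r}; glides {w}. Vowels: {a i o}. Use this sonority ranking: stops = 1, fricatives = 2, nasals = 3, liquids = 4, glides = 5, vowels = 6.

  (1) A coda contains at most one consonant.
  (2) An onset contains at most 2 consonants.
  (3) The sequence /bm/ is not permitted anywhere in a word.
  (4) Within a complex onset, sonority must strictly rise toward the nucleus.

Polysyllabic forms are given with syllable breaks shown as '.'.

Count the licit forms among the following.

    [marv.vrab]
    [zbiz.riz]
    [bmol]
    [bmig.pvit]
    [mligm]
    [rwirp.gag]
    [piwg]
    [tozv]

[marv.vrab] — violates constraint 1: syllable 1 coda /rv/ has 2 consonants (> 1) → illicit
[zbiz.riz] — violates constraint 4: syllable 1 onset /zb/: /z/ (fricative, 2) → /b/ (stop, 1) does not rise → illicit
[bmol] — violates constraint 3: contains banned sequence /bm/ → illicit
[bmig.pvit] — violates constraint 3: contains banned sequence /bm/ → illicit
[mligm] — violates constraint 1: syllable 1 coda /gm/ has 2 consonants (> 1) → illicit
[rwirp.gag] — violates constraint 1: syllable 1 coda /rp/ has 2 consonants (> 1) → illicit
[piwg] — violates constraint 1: syllable 1 coda /wg/ has 2 consonants (> 1) → illicit
[tozv] — violates constraint 1: syllable 1 coda /zv/ has 2 consonants (> 1) → illicit
No form is licit → 0.

0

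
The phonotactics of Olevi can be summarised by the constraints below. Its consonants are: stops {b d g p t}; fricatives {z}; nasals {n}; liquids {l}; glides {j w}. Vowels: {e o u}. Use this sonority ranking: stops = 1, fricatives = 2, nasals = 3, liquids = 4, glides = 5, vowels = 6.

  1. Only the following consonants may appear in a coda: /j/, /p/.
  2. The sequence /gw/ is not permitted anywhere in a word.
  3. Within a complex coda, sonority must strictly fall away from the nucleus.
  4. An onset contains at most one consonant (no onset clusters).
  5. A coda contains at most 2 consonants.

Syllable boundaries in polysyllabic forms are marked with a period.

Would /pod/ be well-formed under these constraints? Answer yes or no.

no

/pod/ — violates constraint 1: syllable 1 coda contains /d/, which is not a licensed coda consonant → ill-formed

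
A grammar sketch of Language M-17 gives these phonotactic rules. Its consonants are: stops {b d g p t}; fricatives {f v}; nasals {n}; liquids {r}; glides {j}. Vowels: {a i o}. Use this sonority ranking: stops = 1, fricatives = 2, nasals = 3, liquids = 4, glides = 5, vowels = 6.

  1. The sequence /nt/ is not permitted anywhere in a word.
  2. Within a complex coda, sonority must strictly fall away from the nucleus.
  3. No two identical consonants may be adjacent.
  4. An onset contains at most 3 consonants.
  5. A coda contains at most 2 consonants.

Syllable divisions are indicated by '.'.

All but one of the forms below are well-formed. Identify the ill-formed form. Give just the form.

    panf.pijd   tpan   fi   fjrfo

panf.pijd — σ1 onset /p/, coda /nf/ (3→2 falls) ok; σ2 onset /p/, coda /jd/ (5→1 falls) ok → well-formed
tpan — σ1 onset /tp/ (2C), coda /n/ ok → well-formed
fi — σ1 onset /f/, coda /∅/ ok → well-formed
fjrfo — violates constraint 4: syllable 1 onset /fjrf/ has 4 consonants (> 3) → ill-formed

fjrfo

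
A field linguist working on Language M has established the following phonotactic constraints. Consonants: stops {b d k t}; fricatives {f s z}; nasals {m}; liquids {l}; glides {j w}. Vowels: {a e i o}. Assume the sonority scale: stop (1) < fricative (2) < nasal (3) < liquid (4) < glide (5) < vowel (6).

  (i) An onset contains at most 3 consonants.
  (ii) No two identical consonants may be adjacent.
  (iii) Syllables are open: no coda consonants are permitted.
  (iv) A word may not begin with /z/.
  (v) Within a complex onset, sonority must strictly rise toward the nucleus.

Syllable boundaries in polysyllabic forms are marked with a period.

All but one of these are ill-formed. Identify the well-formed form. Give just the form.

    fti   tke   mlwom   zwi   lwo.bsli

lwo.bsli

fti — violates constraint (v): syllable 1 onset /ft/: /f/ (fricative, 2) → /t/ (stop, 1) does not rise → ill-formed
tke — violates constraint (v): syllable 1 onset /tk/: /t/ (stop, 1) → /k/ (stop, 1) does not rise → ill-formed
mlwom — violates constraint (iii): syllable 1 coda /m/ has 1 consonant (> 0) → ill-formed
zwi — violates constraint (iv): word begins with /z/ → ill-formed
lwo.bsli — σ1 onset /lw/ (4→5 rises), coda /∅/ ok; σ2 onset /bsl/ (1→2→4 rises), coda /∅/ ok → well-formed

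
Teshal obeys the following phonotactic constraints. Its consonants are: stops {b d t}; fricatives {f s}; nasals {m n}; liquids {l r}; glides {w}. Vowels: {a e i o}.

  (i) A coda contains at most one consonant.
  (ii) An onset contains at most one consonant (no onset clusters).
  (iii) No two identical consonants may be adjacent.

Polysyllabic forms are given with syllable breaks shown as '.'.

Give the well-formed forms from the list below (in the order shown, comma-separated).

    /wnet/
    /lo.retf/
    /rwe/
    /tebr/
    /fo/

/wnet/ — violates constraint (ii): syllable 1 onset /wn/ has 2 consonants (> 1) → ill-formed
/lo.retf/ — violates constraint (i): syllable 2 coda /tf/ has 2 consonants (> 1) → ill-formed
/rwe/ — violates constraint (ii): syllable 1 onset /rw/ has 2 consonants (> 1) → ill-formed
/tebr/ — violates constraint (i): syllable 1 coda /br/ has 2 consonants (> 1) → ill-formed
/fo/ — σ1 onset /f/, coda /∅/ ok → well-formed

/fo/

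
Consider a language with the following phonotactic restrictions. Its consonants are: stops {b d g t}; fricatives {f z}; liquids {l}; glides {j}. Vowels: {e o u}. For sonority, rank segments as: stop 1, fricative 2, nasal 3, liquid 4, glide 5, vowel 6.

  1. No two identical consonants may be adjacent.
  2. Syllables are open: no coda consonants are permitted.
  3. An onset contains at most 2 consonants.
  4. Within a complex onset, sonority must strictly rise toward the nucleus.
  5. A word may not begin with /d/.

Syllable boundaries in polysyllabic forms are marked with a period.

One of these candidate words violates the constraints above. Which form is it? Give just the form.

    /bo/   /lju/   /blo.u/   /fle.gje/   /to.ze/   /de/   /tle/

/bo/ — σ1 onset /b/, coda /∅/ ok → permitted
/lju/ — σ1 onset /lj/ (4→5 rises), coda /∅/ ok → permitted
/blo.u/ — σ1 onset /bl/ (1→4 rises), coda /∅/ ok; σ2 onset /∅/, coda /∅/ ok → permitted
/fle.gje/ — σ1 onset /fl/ (2→4 rises), coda /∅/ ok; σ2 onset /gj/ (1→5 rises), coda /∅/ ok → permitted
/to.ze/ — σ1 onset /t/, coda /∅/ ok; σ2 onset /z/, coda /∅/ ok → permitted
/de/ — violates constraint 5: word begins with /d/ → not permitted
/tle/ — σ1 onset /tl/ (1→4 rises), coda /∅/ ok → permitted

/de/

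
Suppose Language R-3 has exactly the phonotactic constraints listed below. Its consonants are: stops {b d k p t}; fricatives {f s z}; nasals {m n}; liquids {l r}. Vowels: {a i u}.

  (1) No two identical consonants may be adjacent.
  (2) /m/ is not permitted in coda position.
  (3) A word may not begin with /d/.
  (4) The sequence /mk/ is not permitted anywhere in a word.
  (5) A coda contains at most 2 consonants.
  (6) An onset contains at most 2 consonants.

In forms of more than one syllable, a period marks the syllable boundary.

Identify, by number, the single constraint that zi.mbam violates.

2

zi.mbam: syllable 2 coda contains /m/.
This is a violation of constraint 2: "/m/ is not permitted in coda position."
The remaining constraints (1, 3, 4, 5, 6) are satisfied.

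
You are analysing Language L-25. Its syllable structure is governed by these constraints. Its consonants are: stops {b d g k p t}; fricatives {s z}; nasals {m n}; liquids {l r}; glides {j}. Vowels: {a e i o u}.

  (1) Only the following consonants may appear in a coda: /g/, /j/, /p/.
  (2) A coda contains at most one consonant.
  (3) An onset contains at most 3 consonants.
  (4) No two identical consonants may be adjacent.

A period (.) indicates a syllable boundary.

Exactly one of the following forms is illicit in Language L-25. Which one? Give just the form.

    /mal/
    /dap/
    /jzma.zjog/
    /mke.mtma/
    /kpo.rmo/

/mal/ — violates constraint 1: syllable 1 coda contains /l/, which is not a licensed coda consonant → illicit
/dap/ — σ1 onset /d/, coda /p/ ok → licit
/jzma.zjog/ — σ1 onset /jzm/ (3C), coda /∅/ ok; σ2 onset /zj/ (2C), coda /g/ ok → licit
/mke.mtma/ — σ1 onset /mk/ (2C), coda /∅/ ok; σ2 onset /mtm/ (3C), coda /∅/ ok → licit
/kpo.rmo/ — σ1 onset /kp/ (2C), coda /∅/ ok; σ2 onset /rm/ (2C), coda /∅/ ok → licit

/mal/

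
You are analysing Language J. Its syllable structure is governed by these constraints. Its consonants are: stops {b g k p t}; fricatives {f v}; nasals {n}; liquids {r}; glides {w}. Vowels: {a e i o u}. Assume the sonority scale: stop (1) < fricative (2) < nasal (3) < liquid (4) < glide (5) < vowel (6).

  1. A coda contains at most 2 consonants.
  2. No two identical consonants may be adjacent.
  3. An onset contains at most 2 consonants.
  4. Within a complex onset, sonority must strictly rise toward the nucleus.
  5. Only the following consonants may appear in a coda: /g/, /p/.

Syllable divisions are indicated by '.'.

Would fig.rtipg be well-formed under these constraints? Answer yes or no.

no

fig.rtipg — violates constraint 4: syllable 2 onset /rt/: /r/ (liquid, 4) → /t/ (stop, 1) does not rise → ill-formed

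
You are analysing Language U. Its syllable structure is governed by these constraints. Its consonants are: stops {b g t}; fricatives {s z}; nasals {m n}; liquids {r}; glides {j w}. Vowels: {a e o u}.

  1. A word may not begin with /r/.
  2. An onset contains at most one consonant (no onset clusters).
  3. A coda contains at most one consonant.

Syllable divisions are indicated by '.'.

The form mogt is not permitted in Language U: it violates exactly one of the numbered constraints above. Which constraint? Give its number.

mogt: syllable 1 coda /gt/ has 2 consonants (> 1).
This is a violation of constraint 3: "A coda contains at most one consonant."
The remaining constraints (1, 2) are satisfied.

3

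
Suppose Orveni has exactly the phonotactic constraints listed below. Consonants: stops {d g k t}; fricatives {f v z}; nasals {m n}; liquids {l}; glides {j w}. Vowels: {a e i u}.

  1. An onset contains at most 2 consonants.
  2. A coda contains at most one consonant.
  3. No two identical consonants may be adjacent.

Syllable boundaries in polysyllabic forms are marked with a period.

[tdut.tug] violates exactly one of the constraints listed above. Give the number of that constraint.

3

[tdut.tug]: adjacent identical consonants /tt/.
This is a violation of constraint 3: "No two identical consonants may be adjacent."
The remaining constraints (1, 2) are satisfied.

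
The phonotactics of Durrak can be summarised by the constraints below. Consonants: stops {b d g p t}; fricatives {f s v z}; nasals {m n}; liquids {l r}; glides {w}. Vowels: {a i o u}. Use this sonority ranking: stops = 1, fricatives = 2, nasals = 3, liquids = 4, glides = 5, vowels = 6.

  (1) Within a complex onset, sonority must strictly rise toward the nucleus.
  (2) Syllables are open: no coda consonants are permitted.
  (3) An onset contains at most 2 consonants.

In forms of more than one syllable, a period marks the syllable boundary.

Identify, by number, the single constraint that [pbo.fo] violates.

[pbo.fo]: syllable 1 onset /pb/: /p/ (stop, 1) → /b/ (stop, 1) does not rise.
This is a violation of constraint 1: "Within a complex onset, sonority must strictly rise toward the nucleus."
The remaining constraints (2, 3) are satisfied.

1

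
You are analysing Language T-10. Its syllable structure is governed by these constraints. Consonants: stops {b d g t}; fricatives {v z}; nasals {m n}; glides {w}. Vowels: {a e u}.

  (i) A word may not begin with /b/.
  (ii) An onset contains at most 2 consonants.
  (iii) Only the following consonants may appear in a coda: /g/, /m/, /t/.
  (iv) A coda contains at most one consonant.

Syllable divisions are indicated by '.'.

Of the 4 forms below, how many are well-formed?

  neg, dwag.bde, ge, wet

4

neg — σ1 onset /n/, coda /g/ ok → well-formed
dwag.bde — σ1 onset /dw/ (2C), coda /g/ ok; σ2 onset /bd/ (2C), coda /∅/ ok → well-formed
ge — σ1 onset /g/, coda /∅/ ok → well-formed
wet — σ1 onset /w/, coda /t/ ok → well-formed
Well-formed: neg, dwag.bde, ge, wet → 4.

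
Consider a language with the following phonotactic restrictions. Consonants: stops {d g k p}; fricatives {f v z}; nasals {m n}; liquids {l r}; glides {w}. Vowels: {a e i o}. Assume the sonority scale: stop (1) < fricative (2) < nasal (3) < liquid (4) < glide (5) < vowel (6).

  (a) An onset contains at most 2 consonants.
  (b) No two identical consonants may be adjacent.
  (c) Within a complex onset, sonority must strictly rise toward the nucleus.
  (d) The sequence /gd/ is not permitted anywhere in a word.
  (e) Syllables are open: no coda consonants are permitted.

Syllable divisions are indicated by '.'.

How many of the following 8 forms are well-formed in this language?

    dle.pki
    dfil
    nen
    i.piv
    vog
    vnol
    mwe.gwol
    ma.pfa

dle.pki — violates constraint (c): syllable 2 onset /pk/: /p/ (stop, 1) → /k/ (stop, 1) does not rise → ill-formed
dfil — violates constraint (e): syllable 1 coda /l/ has 1 consonant (> 0) → ill-formed
nen — violates constraint (e): syllable 1 coda /n/ has 1 consonant (> 0) → ill-formed
i.piv — violates constraint (e): syllable 2 coda /v/ has 1 consonant (> 0) → ill-formed
vog — violates constraint (e): syllable 1 coda /g/ has 1 consonant (> 0) → ill-formed
vnol — violates constraint (e): syllable 1 coda /l/ has 1 consonant (> 0) → ill-formed
mwe.gwol — violates constraint (e): syllable 2 coda /l/ has 1 consonant (> 0) → ill-formed
ma.pfa — σ1 onset /m/, coda /∅/ ok; σ2 onset /pf/ (1→2 rises), coda /∅/ ok → well-formed
Well-formed: ma.pfa → 1.

1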